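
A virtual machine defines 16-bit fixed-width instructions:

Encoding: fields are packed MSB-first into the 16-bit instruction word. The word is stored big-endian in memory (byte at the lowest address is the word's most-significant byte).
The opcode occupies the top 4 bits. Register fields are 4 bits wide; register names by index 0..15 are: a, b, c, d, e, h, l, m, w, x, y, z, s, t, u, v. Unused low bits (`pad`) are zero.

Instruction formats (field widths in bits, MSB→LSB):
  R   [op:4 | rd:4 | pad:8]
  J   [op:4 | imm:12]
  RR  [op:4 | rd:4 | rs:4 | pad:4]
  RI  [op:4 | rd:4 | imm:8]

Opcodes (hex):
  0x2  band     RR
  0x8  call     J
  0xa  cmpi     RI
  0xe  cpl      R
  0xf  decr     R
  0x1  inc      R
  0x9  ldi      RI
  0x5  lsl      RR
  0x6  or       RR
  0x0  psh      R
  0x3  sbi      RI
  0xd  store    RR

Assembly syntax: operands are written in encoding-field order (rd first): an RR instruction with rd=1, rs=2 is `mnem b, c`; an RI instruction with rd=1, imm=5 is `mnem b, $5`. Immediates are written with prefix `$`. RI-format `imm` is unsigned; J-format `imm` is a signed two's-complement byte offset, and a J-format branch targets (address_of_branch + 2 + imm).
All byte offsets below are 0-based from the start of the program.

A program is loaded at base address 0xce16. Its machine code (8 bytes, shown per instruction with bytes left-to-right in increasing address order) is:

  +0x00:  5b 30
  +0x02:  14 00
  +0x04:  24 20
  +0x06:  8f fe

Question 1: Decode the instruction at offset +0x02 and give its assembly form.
off 0x02: read 14 00 as big → 0x1400
  opcode bits[15:12]=0x1: inc/R
  rd: (w>>8)&0xf=0x4 → e

inc e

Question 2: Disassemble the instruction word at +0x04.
band e, c

@+04  big-endian(24 20) = 0x2420
  top 4b → 0x2 → band [RR]
  [11:8] rd=4 = e
  [7:4] rs=2 = c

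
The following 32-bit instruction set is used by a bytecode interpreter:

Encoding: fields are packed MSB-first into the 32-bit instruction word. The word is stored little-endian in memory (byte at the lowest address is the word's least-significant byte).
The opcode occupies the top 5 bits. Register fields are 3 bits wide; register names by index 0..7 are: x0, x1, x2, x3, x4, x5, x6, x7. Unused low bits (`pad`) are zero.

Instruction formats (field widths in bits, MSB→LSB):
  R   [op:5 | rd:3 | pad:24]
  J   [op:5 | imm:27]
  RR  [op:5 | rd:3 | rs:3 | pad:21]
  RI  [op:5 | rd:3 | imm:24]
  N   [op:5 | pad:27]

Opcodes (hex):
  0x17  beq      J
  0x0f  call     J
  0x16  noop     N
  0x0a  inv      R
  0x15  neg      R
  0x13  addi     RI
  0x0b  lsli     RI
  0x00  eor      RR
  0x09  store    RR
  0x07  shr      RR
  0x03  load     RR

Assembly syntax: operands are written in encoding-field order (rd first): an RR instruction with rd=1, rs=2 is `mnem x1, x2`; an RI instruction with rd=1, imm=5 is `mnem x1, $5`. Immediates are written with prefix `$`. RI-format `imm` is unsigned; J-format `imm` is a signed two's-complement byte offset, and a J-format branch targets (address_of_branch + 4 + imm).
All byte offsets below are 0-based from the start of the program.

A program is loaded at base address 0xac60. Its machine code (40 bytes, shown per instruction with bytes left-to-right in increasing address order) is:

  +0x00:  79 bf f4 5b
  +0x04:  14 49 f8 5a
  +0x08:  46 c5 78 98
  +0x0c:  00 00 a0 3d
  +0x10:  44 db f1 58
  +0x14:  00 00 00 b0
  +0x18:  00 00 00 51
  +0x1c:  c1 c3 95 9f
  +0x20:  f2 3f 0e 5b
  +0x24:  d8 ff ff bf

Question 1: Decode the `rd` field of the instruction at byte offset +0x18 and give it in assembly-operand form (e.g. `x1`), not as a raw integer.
x1

@+18  little-endian(00 00 00 51) = 0x51000000
  opcode bits[31:27]=0xa: inv/R
  rd: (w>>24)&0x7=0x1 → x1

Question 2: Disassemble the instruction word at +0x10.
+0x10: 44 db f1 58 ⇒ word 0x58f1db44 (little)
  opcode bits[31:27]=0xb: lsli/RI
  rd@[26:24]=0x0 ⇒ x0
  imm@[23:0]=0xf1db44 ⇒ $15850308

lsli x0, $15850308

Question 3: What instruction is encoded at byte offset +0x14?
noop

[14] 00 00 00 b0 → 0xb0000000
  opcode bits[31:27]=0x16: noop/N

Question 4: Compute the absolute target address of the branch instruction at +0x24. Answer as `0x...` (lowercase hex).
0xac60

+0x24: d8 ff ff bf ⇒ word 0xbfffffd8 (little)
  op=0xbfffffd8>>27=0x17 ⇒ beq (J)
  [26:0] imm=134217688 (s27→-40) = $-40
  target = base 0xac60 + off 0x24 + 4 + imm -40 = 0xac60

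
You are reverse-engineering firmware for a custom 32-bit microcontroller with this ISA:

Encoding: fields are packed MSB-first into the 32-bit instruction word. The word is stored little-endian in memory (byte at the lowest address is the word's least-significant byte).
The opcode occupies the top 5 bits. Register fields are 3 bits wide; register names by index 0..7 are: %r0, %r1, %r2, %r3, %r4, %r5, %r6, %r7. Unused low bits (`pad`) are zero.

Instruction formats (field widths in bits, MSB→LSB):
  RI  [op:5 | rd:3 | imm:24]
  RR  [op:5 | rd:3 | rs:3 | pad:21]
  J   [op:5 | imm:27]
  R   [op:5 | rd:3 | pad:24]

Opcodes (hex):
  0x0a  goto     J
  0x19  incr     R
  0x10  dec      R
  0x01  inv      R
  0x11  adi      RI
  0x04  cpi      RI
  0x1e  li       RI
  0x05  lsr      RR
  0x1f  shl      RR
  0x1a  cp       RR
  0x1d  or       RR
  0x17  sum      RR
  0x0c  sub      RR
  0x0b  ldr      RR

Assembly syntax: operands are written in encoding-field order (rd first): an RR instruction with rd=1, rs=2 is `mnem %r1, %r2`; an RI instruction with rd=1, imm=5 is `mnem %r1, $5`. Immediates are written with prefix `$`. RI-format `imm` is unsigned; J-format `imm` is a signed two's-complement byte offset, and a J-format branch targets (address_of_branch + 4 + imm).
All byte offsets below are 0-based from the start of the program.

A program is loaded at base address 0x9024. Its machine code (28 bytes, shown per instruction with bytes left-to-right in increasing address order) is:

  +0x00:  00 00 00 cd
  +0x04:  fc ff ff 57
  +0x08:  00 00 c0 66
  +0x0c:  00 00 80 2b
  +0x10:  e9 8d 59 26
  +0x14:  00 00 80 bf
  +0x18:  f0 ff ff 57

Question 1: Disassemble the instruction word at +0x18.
goto $-16

@+18  little-endian(f0 ff ff 57) = 0x57fffff0
  top 5b → 0xa → goto [J]
  [26:0] imm=134217712 (s27→-16) = $-16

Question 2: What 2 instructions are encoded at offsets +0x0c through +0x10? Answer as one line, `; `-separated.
lsr %r3, %r4; cpi %r6, $5869033

+0x0c: 00 00 80 2b ⇒ word 0x2b800000 (little)
  top 5b → 0x5 → lsr [RR]
  [26:24] rd=3 = %r3
  [23:21] rs=4 = %r4
+0x10: e9 8d 59 26 ⇒ word 0x26598de9 (little)
  top 5b → 0x4 → cpi [RI]
  [26:24] rd=6 = %r6
  [23:0] imm=5869033 = $5869033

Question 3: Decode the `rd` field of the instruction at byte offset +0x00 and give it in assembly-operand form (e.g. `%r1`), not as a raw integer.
off 0x00: read 00 00 00 cd as little → 0xcd000000
  op=0xcd000000>>27=0x19 ⇒ incr (R)
  rd: (w>>24)&0x7=0x5 → %r5

%r5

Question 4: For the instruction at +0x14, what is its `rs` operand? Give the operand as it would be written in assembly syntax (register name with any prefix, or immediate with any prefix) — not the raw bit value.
[14] 00 00 80 bf → 0xbf800000
  opcode bits[31:27]=0x17: sum/RR
  rd@[26:24]=0x7 ⇒ %r7
  rs@[23:21]=0x4 ⇒ %r4

%r4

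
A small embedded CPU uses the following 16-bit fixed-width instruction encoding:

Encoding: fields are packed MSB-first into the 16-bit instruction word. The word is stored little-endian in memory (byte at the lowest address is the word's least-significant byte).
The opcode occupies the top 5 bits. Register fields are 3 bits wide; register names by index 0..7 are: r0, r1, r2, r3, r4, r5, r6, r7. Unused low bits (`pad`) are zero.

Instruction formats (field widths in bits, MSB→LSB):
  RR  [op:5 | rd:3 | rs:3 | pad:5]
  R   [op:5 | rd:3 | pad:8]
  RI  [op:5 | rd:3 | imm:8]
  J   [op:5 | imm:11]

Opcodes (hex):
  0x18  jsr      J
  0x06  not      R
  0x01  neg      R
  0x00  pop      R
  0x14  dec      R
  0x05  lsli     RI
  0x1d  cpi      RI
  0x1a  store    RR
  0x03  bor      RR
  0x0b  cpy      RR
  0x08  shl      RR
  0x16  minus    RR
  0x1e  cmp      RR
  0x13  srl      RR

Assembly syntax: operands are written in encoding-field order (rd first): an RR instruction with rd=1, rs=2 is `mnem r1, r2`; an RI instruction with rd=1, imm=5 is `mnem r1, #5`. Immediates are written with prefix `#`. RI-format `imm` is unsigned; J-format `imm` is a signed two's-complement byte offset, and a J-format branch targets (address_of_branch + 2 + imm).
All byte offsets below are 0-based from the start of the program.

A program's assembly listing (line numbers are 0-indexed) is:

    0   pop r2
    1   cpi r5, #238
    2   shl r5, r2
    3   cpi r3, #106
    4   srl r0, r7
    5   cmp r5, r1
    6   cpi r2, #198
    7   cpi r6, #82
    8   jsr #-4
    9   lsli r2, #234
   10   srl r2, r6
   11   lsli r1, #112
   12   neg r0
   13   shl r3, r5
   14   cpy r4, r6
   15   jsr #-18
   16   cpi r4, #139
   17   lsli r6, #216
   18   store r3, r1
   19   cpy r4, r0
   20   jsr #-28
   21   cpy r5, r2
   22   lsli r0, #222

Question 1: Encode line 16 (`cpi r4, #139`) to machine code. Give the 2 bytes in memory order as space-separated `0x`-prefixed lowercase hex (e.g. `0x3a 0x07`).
0x8b 0xec

L16: cpi op=0x1d:5|rd=4:3|imm=139:8 ⇒ 0xec8b ⇒ little 8b ec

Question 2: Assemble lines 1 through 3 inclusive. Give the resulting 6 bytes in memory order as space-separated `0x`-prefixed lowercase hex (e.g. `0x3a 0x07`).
line 1 (cpi): pack op=0x1d:5|rd=5:3|imm=238:8 = 0xedee; little→ ee ed
line 2 (shl): pack op=0x8:5|rd=5:3|rs=2:3|pad=0:5 = 0x4540; little→ 40 45
line 3 (cpi): pack op=0x1d:5|rd=3:3|imm=106:8 = 0xeb6a; little→ 6a eb

0xee 0xed 0x40 0x45 0x6a 0xeb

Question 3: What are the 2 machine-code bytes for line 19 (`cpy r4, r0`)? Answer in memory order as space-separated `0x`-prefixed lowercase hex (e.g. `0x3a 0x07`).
19. cpy fields op=0xb:5|rd=4:3|rs=0:3|pad=0:5 → word 5c00h → 00 5c

0x00 0x5c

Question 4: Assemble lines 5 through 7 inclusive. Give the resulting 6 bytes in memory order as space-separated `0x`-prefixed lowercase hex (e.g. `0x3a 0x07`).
0x20 0xf5 0xc6 0xea 0x52 0xee

5. cmp fields op=0x1e:5|rd=5:3|rs=1:3|pad=0:5 → word f520h → 20 f5
6. cpi fields op=0x1d:5|rd=2:3|imm=198:8 → word eac6h → c6 ea
7. cpi fields op=0x1d:5|rd=6:3|imm=82:8 → word ee52h → 52 ee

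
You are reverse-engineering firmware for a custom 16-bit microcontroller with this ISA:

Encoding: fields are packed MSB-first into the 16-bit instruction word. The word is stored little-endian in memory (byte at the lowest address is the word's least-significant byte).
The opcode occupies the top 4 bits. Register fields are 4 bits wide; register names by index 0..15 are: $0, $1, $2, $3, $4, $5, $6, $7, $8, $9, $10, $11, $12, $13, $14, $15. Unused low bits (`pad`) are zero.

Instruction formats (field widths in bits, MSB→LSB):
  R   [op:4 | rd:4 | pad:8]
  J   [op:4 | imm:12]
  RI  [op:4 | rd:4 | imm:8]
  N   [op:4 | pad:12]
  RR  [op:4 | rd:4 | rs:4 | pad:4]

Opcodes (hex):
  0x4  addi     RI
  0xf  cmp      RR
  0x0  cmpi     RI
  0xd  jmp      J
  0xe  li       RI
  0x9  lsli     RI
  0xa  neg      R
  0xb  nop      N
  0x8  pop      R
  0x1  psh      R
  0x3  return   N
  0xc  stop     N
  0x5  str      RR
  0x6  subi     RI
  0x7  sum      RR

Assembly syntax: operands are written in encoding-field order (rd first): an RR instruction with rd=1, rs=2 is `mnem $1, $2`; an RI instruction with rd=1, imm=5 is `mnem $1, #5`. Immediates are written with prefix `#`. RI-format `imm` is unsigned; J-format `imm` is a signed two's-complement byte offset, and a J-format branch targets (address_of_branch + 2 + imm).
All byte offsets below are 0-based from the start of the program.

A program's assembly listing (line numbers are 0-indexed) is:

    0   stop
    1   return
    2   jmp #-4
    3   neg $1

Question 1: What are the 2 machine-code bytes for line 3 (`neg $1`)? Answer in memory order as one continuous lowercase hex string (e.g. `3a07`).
L3: neg op=0xa:4|rd=1:4|pad=0:8 ⇒ 0xa100 ⇒ little 00 a1

00a1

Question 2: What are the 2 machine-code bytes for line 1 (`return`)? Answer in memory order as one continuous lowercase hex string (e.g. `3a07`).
0030

1. return fields op=0x3:4|pad=0:12 → word 3000h → 00 30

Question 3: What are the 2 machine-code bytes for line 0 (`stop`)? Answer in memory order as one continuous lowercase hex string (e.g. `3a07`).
00c0

0. stop fields op=0xc:4|pad=0:12 → word c000h → 00 c0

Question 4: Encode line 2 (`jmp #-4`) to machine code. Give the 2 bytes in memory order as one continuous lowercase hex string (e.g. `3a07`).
L2: jmp op=0xd:4|imm=-4:12 ⇒ 0xdffc ⇒ little fc df

fcdf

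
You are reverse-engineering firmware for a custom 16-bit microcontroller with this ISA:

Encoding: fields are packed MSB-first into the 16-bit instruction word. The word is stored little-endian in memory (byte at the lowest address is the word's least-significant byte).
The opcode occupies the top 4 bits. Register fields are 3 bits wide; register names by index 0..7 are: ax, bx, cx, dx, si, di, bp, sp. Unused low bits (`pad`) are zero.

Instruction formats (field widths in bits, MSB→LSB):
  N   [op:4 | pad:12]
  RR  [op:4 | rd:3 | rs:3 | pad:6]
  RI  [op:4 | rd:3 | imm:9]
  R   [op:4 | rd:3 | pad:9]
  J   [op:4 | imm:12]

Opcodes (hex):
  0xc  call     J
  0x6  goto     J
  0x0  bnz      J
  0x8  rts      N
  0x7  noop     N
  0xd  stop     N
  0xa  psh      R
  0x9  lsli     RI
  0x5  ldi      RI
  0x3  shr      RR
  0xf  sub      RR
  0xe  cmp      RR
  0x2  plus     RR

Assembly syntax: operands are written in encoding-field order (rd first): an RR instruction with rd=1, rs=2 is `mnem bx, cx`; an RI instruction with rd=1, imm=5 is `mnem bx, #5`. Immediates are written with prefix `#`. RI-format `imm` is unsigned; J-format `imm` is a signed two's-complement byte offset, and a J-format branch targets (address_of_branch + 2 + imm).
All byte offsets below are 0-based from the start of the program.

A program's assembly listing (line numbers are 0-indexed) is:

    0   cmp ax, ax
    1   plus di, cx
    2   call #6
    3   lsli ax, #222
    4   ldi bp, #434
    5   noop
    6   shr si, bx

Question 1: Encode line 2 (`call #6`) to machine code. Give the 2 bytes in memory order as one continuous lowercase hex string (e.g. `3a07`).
L2: call op=0xc:4|imm=6:12 ⇒ 0xc006 ⇒ little 06 c0

06c0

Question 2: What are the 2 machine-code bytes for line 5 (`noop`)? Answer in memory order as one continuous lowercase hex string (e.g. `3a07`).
0070

line 5 (noop): pack op=0x7:4|pad=0:12 = 0x7000; little→ 00 70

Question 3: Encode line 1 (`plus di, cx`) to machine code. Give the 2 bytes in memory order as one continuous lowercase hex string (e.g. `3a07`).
1. plus fields op=0x2:4|rd=5:3|rs=2:3|pad=0:6 → word 2a80h → 80 2a

802a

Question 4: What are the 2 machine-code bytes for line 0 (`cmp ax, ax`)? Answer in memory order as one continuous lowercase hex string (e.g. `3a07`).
00e0

line 0 (cmp): pack op=0xe:4|rd=0:3|rs=0:3|pad=0:6 = 0xe000; little→ 00 e0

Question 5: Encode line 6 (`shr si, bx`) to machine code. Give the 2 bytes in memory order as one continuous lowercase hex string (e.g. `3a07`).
4038

L6: shr op=0x3:4|rd=4:3|rs=1:3|pad=0:6 ⇒ 0x3840 ⇒ little 40 38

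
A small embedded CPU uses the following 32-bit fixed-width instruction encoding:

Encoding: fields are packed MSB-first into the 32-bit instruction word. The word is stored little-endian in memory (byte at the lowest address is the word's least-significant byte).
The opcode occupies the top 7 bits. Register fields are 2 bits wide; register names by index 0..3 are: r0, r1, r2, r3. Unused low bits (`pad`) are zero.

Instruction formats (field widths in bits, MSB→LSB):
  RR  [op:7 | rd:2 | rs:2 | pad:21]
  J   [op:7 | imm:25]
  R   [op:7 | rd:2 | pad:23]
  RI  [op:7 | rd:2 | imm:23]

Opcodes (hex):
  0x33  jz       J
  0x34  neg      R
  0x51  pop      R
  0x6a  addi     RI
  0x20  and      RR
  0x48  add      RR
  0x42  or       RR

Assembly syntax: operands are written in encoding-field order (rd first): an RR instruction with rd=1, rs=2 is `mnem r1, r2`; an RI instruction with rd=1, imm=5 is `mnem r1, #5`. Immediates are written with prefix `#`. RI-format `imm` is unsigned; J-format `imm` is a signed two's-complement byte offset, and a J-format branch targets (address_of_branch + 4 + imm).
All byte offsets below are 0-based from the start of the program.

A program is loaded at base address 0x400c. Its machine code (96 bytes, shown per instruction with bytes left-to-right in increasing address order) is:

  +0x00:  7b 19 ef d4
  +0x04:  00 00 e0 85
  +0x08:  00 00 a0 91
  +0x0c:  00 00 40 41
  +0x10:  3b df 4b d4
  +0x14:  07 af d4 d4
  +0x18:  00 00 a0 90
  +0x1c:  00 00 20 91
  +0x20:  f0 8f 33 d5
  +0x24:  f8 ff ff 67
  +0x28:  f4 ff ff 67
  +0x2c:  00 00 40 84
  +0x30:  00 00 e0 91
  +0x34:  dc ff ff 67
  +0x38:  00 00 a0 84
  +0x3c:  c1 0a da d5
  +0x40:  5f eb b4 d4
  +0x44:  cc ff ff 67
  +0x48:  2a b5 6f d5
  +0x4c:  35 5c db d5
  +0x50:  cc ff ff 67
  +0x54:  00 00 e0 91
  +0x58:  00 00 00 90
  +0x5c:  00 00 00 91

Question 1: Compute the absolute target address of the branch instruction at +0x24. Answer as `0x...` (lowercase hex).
@+24  little-endian(f8 ff ff 67) = 0x67fffff8
  op=0x67fffff8>>25=0x33 ⇒ jz (J)
  imm: (w>>0)&0x1ffffff=0x1fffff8 (s25→-8) → #-8
  target = base 0x400c + off 0x24 + 4 + imm -8 = 0x402c

0x402c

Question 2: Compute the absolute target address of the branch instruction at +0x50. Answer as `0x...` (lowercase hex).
0x402c

@+50  little-endian(cc ff ff 67) = 0x67ffffcc
  op=0x67ffffcc>>25=0x33 ⇒ jz (J)
  imm@[24:0]=0x1ffffcc (s25→-52) ⇒ #-52
  target = base 0x400c + off 0x50 + 4 + imm -52 = 0x402c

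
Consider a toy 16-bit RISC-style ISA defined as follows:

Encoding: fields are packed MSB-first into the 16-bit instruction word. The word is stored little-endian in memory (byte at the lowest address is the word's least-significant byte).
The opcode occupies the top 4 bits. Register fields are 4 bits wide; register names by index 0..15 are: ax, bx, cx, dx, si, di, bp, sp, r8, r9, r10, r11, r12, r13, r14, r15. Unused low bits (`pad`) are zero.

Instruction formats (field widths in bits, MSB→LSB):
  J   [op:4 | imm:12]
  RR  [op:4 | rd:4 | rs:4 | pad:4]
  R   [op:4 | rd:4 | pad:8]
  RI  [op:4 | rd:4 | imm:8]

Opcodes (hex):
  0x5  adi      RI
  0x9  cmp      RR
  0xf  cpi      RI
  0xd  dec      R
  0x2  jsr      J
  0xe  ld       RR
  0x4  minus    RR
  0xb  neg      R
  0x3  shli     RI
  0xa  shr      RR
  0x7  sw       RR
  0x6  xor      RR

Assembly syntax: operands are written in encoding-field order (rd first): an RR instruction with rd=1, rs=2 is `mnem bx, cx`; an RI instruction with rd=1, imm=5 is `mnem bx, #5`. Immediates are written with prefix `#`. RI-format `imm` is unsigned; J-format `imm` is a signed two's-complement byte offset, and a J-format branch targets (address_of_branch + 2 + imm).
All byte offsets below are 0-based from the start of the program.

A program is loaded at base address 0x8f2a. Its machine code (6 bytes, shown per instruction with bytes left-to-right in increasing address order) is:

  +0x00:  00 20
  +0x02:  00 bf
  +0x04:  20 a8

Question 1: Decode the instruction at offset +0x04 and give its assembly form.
+0x04: 20 a8 ⇒ word 0xa820 (little)
  op=0xa820>>12=0xa ⇒ shr (RR)
  [11:8] rd=8 = r8
  [7:4] rs=2 = cx

shr r8, cx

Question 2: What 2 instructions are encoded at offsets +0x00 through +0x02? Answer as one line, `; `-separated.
[00] 00 20 → 0x2000
  top 4b → 0x2 → jsr [J]
  imm@[11:0]=0x0 ⇒ #0
[02] 00 bf → 0xbf00
  top 4b → 0xb → neg [R]
  rd@[11:8]=0xf ⇒ r15

jsr #0; neg r15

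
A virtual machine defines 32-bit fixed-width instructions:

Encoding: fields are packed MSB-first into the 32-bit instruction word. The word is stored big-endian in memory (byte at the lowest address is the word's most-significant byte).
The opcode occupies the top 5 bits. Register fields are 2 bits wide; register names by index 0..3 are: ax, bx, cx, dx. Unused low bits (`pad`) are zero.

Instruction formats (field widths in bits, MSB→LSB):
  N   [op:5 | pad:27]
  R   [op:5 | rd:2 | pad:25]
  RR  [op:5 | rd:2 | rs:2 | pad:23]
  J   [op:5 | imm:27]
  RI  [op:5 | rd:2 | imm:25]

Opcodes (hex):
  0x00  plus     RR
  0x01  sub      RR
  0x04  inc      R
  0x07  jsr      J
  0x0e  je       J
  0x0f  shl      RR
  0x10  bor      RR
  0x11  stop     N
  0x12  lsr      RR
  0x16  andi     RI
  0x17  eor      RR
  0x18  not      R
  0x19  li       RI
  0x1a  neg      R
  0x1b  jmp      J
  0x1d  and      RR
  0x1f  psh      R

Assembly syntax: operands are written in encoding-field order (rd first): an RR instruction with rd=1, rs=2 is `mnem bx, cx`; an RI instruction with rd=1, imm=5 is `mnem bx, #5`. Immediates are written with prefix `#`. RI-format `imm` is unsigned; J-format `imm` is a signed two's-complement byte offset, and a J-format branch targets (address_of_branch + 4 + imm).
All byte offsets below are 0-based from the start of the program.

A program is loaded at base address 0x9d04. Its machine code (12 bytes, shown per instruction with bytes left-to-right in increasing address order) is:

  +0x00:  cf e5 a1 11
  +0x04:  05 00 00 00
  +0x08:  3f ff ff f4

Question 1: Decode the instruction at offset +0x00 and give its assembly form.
li dx, #31826193

off 0x00: read cf e5 a1 11 as big → 0xcfe5a111
  opcode bits[31:27]=0x19: li/RI
  [26:25] rd=3 = dx
  [24:0] imm=31826193 = #31826193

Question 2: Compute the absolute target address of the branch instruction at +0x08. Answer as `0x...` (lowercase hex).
@+08  big-endian(3f ff ff f4) = 0x3ffffff4
  top 5b → 0x7 → jsr [J]
  imm: (w>>0)&0x7ffffff=0x7fffff4 (s27→-12) → #-12
  target = base 0x9d04 + off 0x08 + 4 + imm -12 = 0x9d04

0x9d04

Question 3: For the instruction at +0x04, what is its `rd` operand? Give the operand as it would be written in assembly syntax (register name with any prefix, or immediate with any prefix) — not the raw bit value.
off 0x04: read 05 00 00 00 as big → 0x05000000
  opcode bits[31:27]=0x0: plus/RR
  rd: (w>>25)&0x3=0x2 → cx
  rs: (w>>23)&0x3=0x2 → cx

cx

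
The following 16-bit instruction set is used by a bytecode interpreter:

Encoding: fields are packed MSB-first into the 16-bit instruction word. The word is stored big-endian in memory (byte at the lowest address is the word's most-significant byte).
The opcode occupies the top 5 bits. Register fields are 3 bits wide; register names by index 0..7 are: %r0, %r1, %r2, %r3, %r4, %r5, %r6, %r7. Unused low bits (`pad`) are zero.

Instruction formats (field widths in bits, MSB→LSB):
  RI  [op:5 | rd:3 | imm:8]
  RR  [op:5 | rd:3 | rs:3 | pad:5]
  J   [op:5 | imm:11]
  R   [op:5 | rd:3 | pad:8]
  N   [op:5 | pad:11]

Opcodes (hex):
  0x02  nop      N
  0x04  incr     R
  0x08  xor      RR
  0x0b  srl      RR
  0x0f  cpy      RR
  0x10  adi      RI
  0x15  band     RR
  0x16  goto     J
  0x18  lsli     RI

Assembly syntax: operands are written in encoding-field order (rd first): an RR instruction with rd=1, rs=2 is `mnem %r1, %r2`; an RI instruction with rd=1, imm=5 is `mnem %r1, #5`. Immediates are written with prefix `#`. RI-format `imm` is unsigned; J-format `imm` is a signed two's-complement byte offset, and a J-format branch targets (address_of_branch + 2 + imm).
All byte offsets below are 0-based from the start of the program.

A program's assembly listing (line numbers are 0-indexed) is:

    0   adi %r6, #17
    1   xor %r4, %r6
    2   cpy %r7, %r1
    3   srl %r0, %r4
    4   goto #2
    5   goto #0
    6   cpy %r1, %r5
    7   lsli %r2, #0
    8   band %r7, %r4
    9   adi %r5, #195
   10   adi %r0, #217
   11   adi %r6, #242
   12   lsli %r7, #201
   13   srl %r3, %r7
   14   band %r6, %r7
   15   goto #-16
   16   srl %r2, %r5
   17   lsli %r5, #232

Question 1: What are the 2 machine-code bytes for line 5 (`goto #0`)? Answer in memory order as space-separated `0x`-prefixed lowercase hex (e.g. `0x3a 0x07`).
5. goto fields op=0x16:5|imm=0:11 → word b000h → b0 00

0xb0 0x00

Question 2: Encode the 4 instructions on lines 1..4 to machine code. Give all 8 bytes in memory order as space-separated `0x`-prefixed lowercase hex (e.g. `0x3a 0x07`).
0x44 0xc0 0x7f 0x20 0x58 0x80 0xb0 0x02

line 1 (xor): pack op=0x8:5|rd=4:3|rs=6:3|pad=0:5 = 0x44c0; big→ 44 c0
line 2 (cpy): pack op=0xf:5|rd=7:3|rs=1:3|pad=0:5 = 0x7f20; big→ 7f 20
line 3 (srl): pack op=0xb:5|rd=0:3|rs=4:3|pad=0:5 = 0x5880; big→ 58 80
line 4 (goto): pack op=0x16:5|imm=2:11 = 0xb002; big→ b0 02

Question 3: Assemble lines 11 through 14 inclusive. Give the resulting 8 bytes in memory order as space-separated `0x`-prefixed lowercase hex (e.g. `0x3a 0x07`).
0x86 0xf2 0xc7 0xc9 0x5b 0xe0 0xae 0xe0

11. adi fields op=0x10:5|rd=6:3|imm=242:8 → word 86f2h → 86 f2
12. lsli fields op=0x18:5|rd=7:3|imm=201:8 → word c7c9h → c7 c9
13. srl fields op=0xb:5|rd=3:3|rs=7:3|pad=0:5 → word 5be0h → 5b e0
14. band fields op=0x15:5|rd=6:3|rs=7:3|pad=0:5 → word aee0h → ae e0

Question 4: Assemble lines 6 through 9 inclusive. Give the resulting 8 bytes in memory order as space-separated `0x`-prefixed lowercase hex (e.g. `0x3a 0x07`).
6. cpy fields op=0xf:5|rd=1:3|rs=5:3|pad=0:5 → word 79a0h → 79 a0
7. lsli fields op=0x18:5|rd=2:3|imm=0:8 → word c200h → c2 00
8. band fields op=0x15:5|rd=7:3|rs=4:3|pad=0:5 → word af80h → af 80
9. adi fields op=0x10:5|rd=5:3|imm=195:8 → word 85c3h → 85 c3

0x79 0xa0 0xc2 0x00 0xaf 0x80 0x85 0xc3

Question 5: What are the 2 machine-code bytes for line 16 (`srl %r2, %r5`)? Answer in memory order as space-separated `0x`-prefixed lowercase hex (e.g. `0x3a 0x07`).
L16: srl op=0xb:5|rd=2:3|rs=5:3|pad=0:5 ⇒ 0x5aa0 ⇒ big 5a a0

0x5a 0xa0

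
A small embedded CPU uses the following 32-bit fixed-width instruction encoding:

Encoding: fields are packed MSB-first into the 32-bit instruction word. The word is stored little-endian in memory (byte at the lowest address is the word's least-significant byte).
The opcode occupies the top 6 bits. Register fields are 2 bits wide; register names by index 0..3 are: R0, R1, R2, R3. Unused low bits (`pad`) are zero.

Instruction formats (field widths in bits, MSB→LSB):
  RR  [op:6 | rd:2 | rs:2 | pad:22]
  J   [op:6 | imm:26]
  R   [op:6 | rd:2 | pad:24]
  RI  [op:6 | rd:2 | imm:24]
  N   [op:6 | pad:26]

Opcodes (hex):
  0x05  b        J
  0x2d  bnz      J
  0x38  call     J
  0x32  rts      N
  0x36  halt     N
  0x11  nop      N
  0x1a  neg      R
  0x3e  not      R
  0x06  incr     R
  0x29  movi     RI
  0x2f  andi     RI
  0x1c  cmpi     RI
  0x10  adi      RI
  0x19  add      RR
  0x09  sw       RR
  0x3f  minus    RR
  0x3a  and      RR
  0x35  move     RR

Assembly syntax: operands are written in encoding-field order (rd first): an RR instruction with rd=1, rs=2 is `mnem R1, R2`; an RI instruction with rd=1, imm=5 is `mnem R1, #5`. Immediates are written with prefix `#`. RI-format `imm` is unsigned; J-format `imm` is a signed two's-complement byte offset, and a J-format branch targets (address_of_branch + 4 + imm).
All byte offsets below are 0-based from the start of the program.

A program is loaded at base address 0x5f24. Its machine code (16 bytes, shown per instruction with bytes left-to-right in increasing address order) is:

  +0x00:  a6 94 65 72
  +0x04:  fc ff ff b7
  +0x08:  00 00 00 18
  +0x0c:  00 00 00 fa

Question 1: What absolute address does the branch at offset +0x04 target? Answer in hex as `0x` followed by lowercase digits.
0x5f28

off 0x04: read fc ff ff b7 as little → 0xb7fffffc
  op=0xb7fffffc>>26=0x2d ⇒ bnz (J)
  [25:0] imm=67108860 (s26→-4) = #-4
  target = base 0x5f24 + off 0x04 + 4 + imm -4 = 0x5f28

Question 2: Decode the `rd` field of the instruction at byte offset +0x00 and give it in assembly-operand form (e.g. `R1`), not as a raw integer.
@+00  little-endian(a6 94 65 72) = 0x726594a6
  top 6b → 0x1c → cmpi [RI]
  rd@[25:24]=0x2 ⇒ R2
  imm@[23:0]=0x6594a6 ⇒ #6657190

R2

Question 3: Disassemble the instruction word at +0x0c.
not R2

+0x0c: 00 00 00 fa ⇒ word 0xfa000000 (little)
  opcode bits[31:26]=0x3e: not/R
  [25:24] rd=2 = R2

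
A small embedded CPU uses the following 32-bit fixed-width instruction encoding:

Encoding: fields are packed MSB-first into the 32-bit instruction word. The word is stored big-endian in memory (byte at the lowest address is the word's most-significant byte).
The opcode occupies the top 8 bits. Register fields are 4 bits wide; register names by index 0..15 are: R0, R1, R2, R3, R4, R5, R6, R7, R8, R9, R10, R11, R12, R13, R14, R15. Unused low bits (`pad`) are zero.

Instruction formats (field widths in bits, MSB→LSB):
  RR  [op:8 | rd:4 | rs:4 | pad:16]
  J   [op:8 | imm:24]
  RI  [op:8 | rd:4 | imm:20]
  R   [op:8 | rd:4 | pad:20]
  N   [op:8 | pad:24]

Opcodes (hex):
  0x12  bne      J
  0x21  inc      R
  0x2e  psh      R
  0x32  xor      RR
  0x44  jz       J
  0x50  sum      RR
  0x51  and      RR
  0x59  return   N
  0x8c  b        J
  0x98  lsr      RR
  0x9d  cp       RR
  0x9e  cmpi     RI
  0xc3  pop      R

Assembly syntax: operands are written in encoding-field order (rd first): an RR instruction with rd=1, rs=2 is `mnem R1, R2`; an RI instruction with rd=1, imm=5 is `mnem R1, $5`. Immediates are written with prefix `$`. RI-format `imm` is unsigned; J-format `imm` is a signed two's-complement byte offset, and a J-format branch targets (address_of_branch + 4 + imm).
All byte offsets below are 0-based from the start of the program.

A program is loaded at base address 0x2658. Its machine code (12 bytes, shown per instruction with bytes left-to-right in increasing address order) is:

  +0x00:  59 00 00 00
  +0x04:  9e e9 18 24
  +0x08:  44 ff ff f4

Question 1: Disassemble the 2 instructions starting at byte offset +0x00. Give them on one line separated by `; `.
@+00  big-endian(59 00 00 00) = 0x59000000
  opcode bits[31:24]=0x59: return/N
@+04  big-endian(9e e9 18 24) = 0x9ee91824
  opcode bits[31:24]=0x9e: cmpi/RI
  [23:20] rd=14 = R14
  [19:0] imm=596004 = $596004

return; cmpi R14, $596004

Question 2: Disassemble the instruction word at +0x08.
jz $-12

[08] 44 ff ff f4 → 0x44fffff4
  opcode bits[31:24]=0x44: jz/J
  imm: (w>>0)&0xffffff=0xfffff4 (s24→-12) → $-12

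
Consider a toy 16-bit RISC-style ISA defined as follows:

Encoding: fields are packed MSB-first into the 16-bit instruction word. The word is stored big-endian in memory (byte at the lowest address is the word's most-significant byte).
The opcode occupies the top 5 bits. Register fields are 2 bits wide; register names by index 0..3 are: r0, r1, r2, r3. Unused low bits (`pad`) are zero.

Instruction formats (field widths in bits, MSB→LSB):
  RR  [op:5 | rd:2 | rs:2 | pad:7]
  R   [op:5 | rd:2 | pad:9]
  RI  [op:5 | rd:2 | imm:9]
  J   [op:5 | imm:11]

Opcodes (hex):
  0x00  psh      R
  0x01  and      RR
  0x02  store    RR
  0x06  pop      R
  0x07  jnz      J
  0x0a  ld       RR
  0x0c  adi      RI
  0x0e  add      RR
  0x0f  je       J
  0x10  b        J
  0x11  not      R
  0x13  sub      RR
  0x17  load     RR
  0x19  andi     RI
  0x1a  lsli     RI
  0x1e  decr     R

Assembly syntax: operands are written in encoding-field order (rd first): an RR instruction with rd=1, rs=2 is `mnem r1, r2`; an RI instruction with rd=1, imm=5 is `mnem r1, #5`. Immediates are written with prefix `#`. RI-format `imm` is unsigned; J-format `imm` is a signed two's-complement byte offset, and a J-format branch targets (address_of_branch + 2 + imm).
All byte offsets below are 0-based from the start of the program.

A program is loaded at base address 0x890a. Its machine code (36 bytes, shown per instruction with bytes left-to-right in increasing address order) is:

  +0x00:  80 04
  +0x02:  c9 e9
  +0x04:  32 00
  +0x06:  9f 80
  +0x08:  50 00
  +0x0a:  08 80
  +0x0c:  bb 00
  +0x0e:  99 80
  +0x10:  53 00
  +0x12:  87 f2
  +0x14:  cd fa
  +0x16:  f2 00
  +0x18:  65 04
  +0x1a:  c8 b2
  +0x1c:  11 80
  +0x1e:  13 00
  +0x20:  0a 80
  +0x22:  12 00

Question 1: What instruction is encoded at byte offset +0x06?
sub r3, r3

off 0x06: read 9f 80 as big → 0x9f80
  opcode bits[15:11]=0x13: sub/RR
  rd@[10:9]=0x3 ⇒ r3
  rs@[8:7]=0x3 ⇒ r3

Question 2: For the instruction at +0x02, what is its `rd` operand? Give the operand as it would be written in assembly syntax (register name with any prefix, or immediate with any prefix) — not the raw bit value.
r0

off 0x02: read c9 e9 as big → 0xc9e9
  opcode bits[15:11]=0x19: andi/RI
  rd: (w>>9)&0x3=0x0 → r0
  imm: (w>>0)&0x1ff=0x1e9 → #489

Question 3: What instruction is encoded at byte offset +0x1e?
store r1, r2

off 0x1e: read 13 00 as big → 0x1300
  top 5b → 0x2 → store [RR]
  [10:9] rd=1 = r1
  [8:7] rs=2 = r2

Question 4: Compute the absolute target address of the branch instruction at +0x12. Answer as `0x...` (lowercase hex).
0x8910

+0x12: 87 f2 ⇒ word 0x87f2 (big)
  opcode bits[15:11]=0x10: b/J
  [10:0] imm=2034 (s11→-14) = #-14
  target = base 0x890a + off 0x12 + 2 + imm -14 = 0x8910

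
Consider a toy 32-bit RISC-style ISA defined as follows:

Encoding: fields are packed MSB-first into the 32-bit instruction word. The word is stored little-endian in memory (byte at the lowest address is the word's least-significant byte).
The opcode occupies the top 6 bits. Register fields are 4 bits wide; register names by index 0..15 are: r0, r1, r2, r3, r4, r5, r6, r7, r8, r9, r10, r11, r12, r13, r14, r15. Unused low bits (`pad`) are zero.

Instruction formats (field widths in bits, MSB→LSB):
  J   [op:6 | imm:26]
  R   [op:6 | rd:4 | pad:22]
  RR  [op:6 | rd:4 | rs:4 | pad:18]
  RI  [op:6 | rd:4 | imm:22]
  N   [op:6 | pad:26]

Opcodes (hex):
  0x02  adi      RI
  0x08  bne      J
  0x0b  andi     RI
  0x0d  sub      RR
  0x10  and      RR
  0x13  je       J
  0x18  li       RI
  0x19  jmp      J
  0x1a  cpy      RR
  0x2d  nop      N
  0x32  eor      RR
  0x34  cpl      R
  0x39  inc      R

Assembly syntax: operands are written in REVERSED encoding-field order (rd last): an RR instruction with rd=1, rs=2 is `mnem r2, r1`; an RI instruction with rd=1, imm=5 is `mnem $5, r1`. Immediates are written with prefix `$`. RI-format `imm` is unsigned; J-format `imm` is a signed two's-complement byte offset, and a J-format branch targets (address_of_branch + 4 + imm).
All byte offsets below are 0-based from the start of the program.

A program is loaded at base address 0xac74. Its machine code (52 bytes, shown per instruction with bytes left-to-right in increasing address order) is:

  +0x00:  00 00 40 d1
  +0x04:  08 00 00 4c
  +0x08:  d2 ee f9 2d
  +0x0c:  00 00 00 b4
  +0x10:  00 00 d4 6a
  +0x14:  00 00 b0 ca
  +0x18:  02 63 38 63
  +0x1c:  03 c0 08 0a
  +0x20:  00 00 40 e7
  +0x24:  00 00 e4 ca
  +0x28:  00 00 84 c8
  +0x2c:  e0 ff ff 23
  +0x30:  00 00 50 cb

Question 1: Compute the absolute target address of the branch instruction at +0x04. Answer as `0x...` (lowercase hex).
0xac84

[04] 08 00 00 4c → 0x4c000008
  opcode bits[31:26]=0x13: je/J
  [25:0] imm=8 = $8
  target = base 0xac74 + off 0x04 + 4 + imm 8 = 0xac84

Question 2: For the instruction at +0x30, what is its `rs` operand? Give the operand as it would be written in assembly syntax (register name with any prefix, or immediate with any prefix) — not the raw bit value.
off 0x30: read 00 00 50 cb as little → 0xcb500000
  top 6b → 0x32 → eor [RR]
  rd@[25:22]=0xd ⇒ r13
  rs@[21:18]=0x4 ⇒ r4

r4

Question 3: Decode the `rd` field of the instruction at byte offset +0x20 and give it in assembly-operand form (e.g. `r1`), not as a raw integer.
@+20  little-endian(00 00 40 e7) = 0xe7400000
  opcode bits[31:26]=0x39: inc/R
  [25:22] rd=13 = r13

r13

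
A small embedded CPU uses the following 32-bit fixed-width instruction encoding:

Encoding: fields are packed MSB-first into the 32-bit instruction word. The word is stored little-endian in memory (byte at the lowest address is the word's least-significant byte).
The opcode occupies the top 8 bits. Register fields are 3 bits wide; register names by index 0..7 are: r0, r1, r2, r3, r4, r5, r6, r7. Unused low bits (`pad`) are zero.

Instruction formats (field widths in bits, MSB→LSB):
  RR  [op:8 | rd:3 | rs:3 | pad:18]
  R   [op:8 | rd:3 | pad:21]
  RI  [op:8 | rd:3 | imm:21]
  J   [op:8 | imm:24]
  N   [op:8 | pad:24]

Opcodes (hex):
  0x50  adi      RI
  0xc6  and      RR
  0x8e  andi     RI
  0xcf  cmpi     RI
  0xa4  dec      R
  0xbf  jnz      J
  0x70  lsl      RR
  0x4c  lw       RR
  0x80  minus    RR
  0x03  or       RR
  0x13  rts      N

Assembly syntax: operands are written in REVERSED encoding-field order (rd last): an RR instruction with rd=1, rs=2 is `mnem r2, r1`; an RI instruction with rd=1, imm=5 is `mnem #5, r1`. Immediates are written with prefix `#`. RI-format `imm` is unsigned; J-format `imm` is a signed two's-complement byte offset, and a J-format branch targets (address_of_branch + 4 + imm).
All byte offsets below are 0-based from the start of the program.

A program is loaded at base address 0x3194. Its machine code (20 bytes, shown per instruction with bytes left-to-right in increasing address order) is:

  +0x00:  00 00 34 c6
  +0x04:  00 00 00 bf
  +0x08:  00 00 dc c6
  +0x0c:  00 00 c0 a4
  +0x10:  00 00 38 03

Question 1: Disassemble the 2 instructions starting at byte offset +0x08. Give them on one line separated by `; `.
[08] 00 00 dc c6 → 0xc6dc0000
  opcode bits[31:24]=0xc6: and/RR
  [23:21] rd=6 = r6
  [20:18] rs=7 = r7
[0c] 00 00 c0 a4 → 0xa4c00000
  opcode bits[31:24]=0xa4: dec/R
  [23:21] rd=6 = r6

and r7, r6; dec r6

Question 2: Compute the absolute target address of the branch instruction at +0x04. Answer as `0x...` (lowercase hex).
0x319c

off 0x04: read 00 00 00 bf as little → 0xbf000000
  op=0xbf000000>>24=0xbf ⇒ jnz (J)
  [23:0] imm=0 = #0
  target = base 0x3194 + off 0x04 + 4 + imm 0 = 0x319c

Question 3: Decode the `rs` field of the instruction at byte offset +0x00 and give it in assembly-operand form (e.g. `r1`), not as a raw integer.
r5

@+00  little-endian(00 00 34 c6) = 0xc6340000
  op=0xc6340000>>24=0xc6 ⇒ and (RR)
  rd: (w>>21)&0x7=0x1 → r1
  rs: (w>>18)&0x7=0x5 → r5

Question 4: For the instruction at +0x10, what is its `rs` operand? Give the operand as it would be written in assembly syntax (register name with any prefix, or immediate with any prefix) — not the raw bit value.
+0x10: 00 00 38 03 ⇒ word 0x03380000 (little)
  op=0x03380000>>24=0x3 ⇒ or (RR)
  rd@[23:21]=0x1 ⇒ r1
  rs@[20:18]=0x6 ⇒ r6

r6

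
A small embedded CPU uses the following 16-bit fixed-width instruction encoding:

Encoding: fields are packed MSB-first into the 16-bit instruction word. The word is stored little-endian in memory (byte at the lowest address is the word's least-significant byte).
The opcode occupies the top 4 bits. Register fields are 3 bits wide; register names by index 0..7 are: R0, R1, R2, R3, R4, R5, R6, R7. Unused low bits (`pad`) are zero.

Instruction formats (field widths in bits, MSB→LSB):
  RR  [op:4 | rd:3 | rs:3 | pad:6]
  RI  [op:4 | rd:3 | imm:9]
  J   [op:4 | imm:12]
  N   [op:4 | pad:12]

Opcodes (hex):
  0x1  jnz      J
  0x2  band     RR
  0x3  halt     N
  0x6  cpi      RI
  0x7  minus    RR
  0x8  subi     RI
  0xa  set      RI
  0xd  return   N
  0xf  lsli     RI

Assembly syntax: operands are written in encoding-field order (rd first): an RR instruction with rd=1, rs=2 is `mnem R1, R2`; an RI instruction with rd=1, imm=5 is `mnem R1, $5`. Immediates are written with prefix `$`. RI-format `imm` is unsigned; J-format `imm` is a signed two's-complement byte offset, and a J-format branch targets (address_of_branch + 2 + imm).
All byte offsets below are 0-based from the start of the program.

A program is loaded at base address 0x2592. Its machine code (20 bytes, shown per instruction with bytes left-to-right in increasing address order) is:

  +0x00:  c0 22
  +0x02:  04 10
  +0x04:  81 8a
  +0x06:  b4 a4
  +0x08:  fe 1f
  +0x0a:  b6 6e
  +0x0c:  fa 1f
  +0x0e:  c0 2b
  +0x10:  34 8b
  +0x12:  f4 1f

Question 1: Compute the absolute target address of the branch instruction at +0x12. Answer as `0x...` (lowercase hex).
off 0x12: read f4 1f as little → 0x1ff4
  op=0x1ff4>>12=0x1 ⇒ jnz (J)
  imm: (w>>0)&0xfff=0xff4 (s12→-12) → $-12
  target = base 0x2592 + off 0x12 + 2 + imm -12 = 0x259a

0x259a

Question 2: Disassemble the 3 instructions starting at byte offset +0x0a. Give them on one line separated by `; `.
off 0x0a: read b6 6e as little → 0x6eb6
  op=0x6eb6>>12=0x6 ⇒ cpi (RI)
  [11:9] rd=7 = R7
  [8:0] imm=182 = $182
off 0x0c: read fa 1f as little → 0x1ffa
  op=0x1ffa>>12=0x1 ⇒ jnz (J)
  [11:0] imm=4090 (s12→-6) = $-6
off 0x0e: read c0 2b as little → 0x2bc0
  op=0x2bc0>>12=0x2 ⇒ band (RR)
  [11:9] rd=5 = R5
  [8:6] rs=7 = R7

cpi R7, $182; jnz $-6; band R5, R7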